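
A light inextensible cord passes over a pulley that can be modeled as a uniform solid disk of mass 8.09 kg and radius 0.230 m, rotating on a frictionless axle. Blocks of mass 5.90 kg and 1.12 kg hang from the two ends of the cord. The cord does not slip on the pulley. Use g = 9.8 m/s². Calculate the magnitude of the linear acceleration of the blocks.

a ≈ 4.23 m/s²

I = ½MR² = (1/2)(8.09)(0.230)² = 0.2140 kg·m².
Heavier block: m₁g − T₁ = m₁a. Lighter block: T₂ − m₂g = m₂a.
Pulley: (T₁ − T₂)R = Iα = I(a/R), so T₁ − T₂ = (I/R²)a = (1/2)M_p a = 4.045·a.
Adding the three: (m₁ − m₂)g = (m₁ + m₂ + 4.045)a, so a = (5.90 − 1.12)(9.8)/(5.90 + 1.12 + 4.045) = 4.234 m/s².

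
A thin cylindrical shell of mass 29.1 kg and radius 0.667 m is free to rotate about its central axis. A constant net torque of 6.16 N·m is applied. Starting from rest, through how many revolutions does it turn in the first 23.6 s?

I = MR² = (29.1)(0.667)² = 12.95 kg·m².
α = τ/I = 6.16/12.95 = 0.4758 rad/s².
θ = ½αt² = ½(0.4758)(23.6)² = 132.5 rad.
Revolutions = θ/(2π) = 21.09.

≈ 21.1 revolutions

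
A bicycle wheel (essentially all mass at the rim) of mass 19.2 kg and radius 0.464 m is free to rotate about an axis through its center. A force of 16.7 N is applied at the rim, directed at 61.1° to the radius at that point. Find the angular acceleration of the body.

α ≈ 1.64 rad/s²

I = MR² = (19.2)(0.464)² = 4.134 kg·m².
Only the tangential component produces torque: τ = F R sinθ = (16.7)(0.464) sin 61.1° = 6.784 N·m.
Newton's second law for rotation, τ = Iα, gives α = τ/I = 6.784/4.134 = 1.641 rad/s².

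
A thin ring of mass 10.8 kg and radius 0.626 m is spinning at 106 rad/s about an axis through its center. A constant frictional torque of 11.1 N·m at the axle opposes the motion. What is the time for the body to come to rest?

t ≈ 40.4 s

I = MR² = (10.8)(0.626)² = 4.232 kg·m².
The net torque has magnitude 11.1 N·m, opposing ω.
|α| = τ/I = 11.10/4.232 = 2.623 rad/s² (deceleration).
0 = ω₀ − |α|t ⇒ t = ω₀/|α| = 106/2.623 = 40.42 s.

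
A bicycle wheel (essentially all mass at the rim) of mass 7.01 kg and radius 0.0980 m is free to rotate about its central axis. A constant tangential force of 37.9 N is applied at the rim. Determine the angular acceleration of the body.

α ≈ 55.2 rad/s²

I = MR² = (7.01)(0.0980)² = 0.06732 kg·m².
τ = F R = (37.9)(0.0980) = 3.714 N·m.
From τ = Iα: α = 3.714/0.06732 = 55.17 rad/s².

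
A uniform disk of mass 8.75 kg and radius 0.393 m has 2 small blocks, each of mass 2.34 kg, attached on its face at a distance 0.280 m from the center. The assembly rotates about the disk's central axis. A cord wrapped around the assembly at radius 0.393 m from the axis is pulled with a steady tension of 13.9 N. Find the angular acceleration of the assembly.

I_disk = ½MR² = ½(8.75)(0.393)² = 0.6757 kg·m².
I_blocks = 2·m·r² = 2(2.34)(0.280)² = 0.3669 kg·m².
Total I = 1.043 kg·m².
τ = F r = (13.9)(0.393) = 5.463 N·m.
α = τ/I = 5.463/1.043 = 5.239 rad/s².

α ≈ 5.24 rad/s²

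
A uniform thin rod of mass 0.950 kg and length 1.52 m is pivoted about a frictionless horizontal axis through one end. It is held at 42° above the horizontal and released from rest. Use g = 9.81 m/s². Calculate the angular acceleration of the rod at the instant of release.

About the pivot, I = (1/3)ML² = (1/3)(0.950)(1.52)² = 0.7316 kg·m².
The weight acts at the center, a distance L/2 = 0.7600 m from the pivot; τ = Mg(L/2) cos 42° = 5.264 N·m.
α = τ/I = 5.264/0.7316 = 7.194 rad/s².

α ≈ 7.19 rad/s²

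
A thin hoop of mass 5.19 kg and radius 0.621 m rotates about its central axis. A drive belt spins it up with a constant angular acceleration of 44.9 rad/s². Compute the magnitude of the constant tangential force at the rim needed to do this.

I = MR² = (5.19)(0.621)² = 2.001 kg·m².
The required torque is τ = Iα = (2.001)(44.90) = 89.87 N·m.
A tangential force at the rim gives τ = FR, so F = τ/R = 89.87/0.621 = 144.7 N.

F ≈ 145 N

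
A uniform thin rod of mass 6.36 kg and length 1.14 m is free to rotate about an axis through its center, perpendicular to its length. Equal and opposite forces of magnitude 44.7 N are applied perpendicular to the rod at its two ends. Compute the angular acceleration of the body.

I = (1/12)ML² = (1/12)(6.36)(1.14)² = 0.6888 kg·m².
The couple gives τ = F·(L/2) + F·(L/2) = F L = (44.7)(1.14) = 50.96 N·m.
Newton's second law for rotation, τ = Iα, gives α = τ/I = 50.96/0.6888 = 73.98 rad/s².

α ≈ 74.0 rad/s²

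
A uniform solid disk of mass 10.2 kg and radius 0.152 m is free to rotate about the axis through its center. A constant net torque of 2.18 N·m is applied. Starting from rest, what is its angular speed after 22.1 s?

ω ≈ 409 rad/s

I = ½MR² = (1/2)(10.2)(0.152)² = 0.1178 kg·m².
α = τ/I = 2.18/0.1178 = 18.50 rad/s².
ω = ω₀ + αt = 0 + (18.50)(22.1) = 408.9 rad/s.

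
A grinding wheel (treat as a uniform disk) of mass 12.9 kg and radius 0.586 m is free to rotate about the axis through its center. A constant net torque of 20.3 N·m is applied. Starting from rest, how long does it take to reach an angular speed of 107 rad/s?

I = ½MR² = (1/2)(12.9)(0.586)² = 2.215 kg·m².
α = τ/I = 20.3/2.215 = 9.165 rad/s².
ω = αt ⇒ t = ω/α = 107/9.165 = 11.67 s.

t ≈ 11.7 s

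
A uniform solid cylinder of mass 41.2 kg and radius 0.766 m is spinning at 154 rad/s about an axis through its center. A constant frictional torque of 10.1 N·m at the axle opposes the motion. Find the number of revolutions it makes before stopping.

≈ 2260 revolutions

I = ½MR² = (1/2)(41.2)(0.766)² = 12.09 kg·m².
The net torque has magnitude 10.1 N·m, opposing ω.
|α| = τ/I = 10.10/12.09 = 0.8356 rad/s² (deceleration).
ω² = ω₀² − 2|α|θ with ω = 0 ⇒ θ = ω₀²/(2|α|) = 14190 rad = 2259 rev.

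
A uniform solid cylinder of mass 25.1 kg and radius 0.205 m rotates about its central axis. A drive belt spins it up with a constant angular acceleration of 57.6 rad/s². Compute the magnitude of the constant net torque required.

τ ≈ 30.4 N·m

I = ½MR² = (1/2)(25.1)(0.205)² = 0.5274 kg·m².
τ = Iα = (0.5274)(57.60) = 30.38 N·m.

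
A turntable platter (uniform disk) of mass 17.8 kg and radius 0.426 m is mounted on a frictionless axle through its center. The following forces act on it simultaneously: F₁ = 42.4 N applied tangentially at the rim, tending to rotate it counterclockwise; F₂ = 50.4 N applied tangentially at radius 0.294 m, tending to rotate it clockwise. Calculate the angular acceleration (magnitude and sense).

α ≈ 2.01 rad/s², counterclockwise

I = ½MR² = (1/2)(17.8)(0.426)² = 1.615 kg·m².
Taking counterclockwise as positive: τ₁ = +(42.4)(0.426) = +18.06 N·m; τ₂ = −(50.4)(0.294) = −14.82 N·m.
Net torque τ = 3.245 N·m.
α = τ/I = 3.245/1.615 = 2.009 rad/s².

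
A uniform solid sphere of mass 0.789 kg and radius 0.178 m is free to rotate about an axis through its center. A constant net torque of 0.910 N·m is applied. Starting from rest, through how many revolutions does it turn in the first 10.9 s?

I = (2/5)MR² = (2/5)(0.789)(0.178)² = 0.009999 kg·m².
α = τ/I = 0.910/0.009999 = 91.00 rad/s².
θ = ½αt² = ½(91.00)(10.9)² = 5406 rad.
Revolutions = θ/(2π) = 860.4.

≈ 860 revolutions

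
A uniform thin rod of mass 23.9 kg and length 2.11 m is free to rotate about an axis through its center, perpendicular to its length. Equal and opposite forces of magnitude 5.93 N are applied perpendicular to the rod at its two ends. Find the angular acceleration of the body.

I = (1/12)ML² = (1/12)(23.9)(2.11)² = 8.867 kg·m².
The couple gives τ = F·(L/2) + F·(L/2) = F L = (5.93)(2.11) = 12.51 N·m.
From τ = Iα: α = 12.51/8.867 = 1.411 rad/s².

α ≈ 1.41 rad/s²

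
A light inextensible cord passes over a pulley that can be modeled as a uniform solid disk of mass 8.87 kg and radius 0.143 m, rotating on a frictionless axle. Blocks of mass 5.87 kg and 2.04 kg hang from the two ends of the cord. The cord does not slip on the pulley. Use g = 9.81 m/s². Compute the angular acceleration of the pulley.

I = ½MR² = (1/2)(8.87)(0.143)² = 0.09069 kg·m².
Heavier block: m₁g − T₁ = m₁a. Lighter block: T₂ − m₂g = m₂a.
Pulley: (T₁ − T₂)R = Iα = I(a/R), so T₁ − T₂ = (I/R²)a = (1/2)M_p a = 4.435·a.
Adding the three: (m₁ − m₂)g = (m₁ + m₂ + 4.435)a, so a = (5.87 − 2.04)(9.81)/(5.87 + 2.04 + 4.435) = 3.044 m/s².
α = a/R = 3.044/0.143 = 21.28 rad/s².

α ≈ 21.3 rad/s²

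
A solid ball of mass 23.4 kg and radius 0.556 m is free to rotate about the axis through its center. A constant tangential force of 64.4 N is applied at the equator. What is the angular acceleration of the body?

I = (2/5)MR² = (2/5)(23.4)(0.556)² = 2.894 kg·m².
τ = F R = (64.4)(0.556) = 35.81 N·m.
Newton's second law for rotation, τ = Iα, gives α = τ/I = 35.81/2.894 = 12.37 rad/s².

α ≈ 12.4 rad/s²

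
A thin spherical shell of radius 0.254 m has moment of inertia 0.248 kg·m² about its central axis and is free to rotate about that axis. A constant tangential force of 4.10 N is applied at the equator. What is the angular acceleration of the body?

α ≈ 4.20 rad/s²

τ = F R = (4.10)(0.254) = 1.041 N·m.
From τ = Iα: α = 1.041/0.2480 = 4.199 rad/s².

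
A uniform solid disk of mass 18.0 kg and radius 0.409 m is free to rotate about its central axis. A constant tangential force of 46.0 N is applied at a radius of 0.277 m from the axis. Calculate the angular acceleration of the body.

I = ½MR² = (1/2)(18.0)(0.409)² = 1.506 kg·m².
τ = F·r = (46.0)(0.277) = 12.74 N·m.
From τ = Iα: α = 12.74/1.506 = 8.463 rad/s².

α ≈ 8.46 rad/s²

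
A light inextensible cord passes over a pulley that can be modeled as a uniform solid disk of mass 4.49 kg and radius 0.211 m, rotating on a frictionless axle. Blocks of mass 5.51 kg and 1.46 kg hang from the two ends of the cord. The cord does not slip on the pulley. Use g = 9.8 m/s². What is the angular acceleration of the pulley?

α ≈ 20.4 rad/s²

I = ½MR² = (1/2)(4.49)(0.211)² = 0.09995 kg·m².
Heavier block: m₁g − T₁ = m₁a. Lighter block: T₂ − m₂g = m₂a.
Pulley: (T₁ − T₂)R = Iα = I(a/R), so T₁ − T₂ = (I/R²)a = (1/2)M_p a = 2.245·a.
Adding the three: (m₁ − m₂)g = (m₁ + m₂ + 2.245)a, so a = (5.51 − 1.46)(9.8)/(5.51 + 1.46 + 2.245) = 4.307 m/s².
α = a/R = 4.307/0.211 = 20.41 rad/s².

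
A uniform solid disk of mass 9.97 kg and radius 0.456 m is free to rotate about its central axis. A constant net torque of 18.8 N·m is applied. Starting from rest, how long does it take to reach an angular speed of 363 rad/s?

I = ½MR² = (1/2)(9.97)(0.456)² = 1.037 kg·m².
α = τ/I = 18.8/1.037 = 18.14 rad/s².
ω = αt ⇒ t = ω/α = 363/18.14 = 20.01 s.

t ≈ 20.0 s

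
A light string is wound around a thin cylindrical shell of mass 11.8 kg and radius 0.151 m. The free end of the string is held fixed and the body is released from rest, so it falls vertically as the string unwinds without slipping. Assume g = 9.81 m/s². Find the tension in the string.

T ≈ 57.9 N

Translation: Mg − T = Ma. Rotation about the center: TR = Iα with I = MR².
With a = αR: T = (I/R²)a = M a, so Mg = (1 + 1.000)Ma.
a = g/(1 + 1.000) = 9.81/2.000 = 4.905 m/s².
T = 1.000·M·a = (1.000)(11.8)(4.905) = 57.88 N.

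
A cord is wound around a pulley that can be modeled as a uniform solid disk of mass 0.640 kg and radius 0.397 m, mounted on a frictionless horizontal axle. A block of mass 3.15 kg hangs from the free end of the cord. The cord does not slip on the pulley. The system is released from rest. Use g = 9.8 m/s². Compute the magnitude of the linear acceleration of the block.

a ≈ 8.90 m/s²

I = ½MR² = (1/2)(0.640)(0.397)² = 0.05043 kg·m².
Block: mg − T = ma. Pulley: TR = Iα. No-slip: a = αR, so T = (I/R²)a = 0.3200·a.
Then mg = (m + 0.3200)a, so a = (3.15)(9.8)/(3.15 + 0.3200) = 8.896 m/s².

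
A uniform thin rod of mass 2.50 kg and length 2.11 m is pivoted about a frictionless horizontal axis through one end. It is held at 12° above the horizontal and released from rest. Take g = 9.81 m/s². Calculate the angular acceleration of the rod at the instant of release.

About the pivot, I = (1/3)ML² = (1/3)(2.50)(2.11)² = 3.710 kg·m².
The weight acts at the center, a distance L/2 = 1.055 m from the pivot; τ = Mg(L/2) cos 12° = 25.31 N·m.
α = τ/I = 25.31/3.710 = 6.822 rad/s².
(Equivalently α = (3g/(2L)) cos 12° = 6.822 rad/s².)

α ≈ 6.82 rad/s²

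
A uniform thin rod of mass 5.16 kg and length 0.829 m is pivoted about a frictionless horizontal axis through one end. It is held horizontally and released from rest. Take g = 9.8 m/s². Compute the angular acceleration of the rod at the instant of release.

α ≈ 17.7 rad/s²

About the pivot, I = (1/3)ML² = (1/3)(5.16)(0.829)² = 1.182 kg·m².
The weight acts at the center, a distance L/2 = 0.4145 m from the pivot; τ = Mg(L/2) = 20.96 N·m.
α = τ/I = 20.96/1.182 = 17.73 rad/s².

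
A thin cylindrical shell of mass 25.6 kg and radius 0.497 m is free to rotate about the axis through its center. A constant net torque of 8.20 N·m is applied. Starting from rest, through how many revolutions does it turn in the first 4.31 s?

≈ 1.92 revolutions

I = MR² = (25.6)(0.497)² = 6.323 kg·m².
α = τ/I = 8.20/6.323 = 1.297 rad/s².
θ = ½αt² = ½(1.297)(4.31)² = 12.04 rad.
Revolutions = θ/(2π) = 1.917.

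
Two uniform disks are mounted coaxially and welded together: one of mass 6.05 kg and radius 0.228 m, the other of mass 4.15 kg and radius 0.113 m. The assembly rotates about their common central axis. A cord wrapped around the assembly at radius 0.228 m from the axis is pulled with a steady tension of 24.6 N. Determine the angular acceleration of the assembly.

α ≈ 30.5 rad/s²

I = ½M₁R₁² + ½M₂R₂² = ½(6.05)(0.228)² + ½(4.15)(0.113)² = 0.1837 kg·m².
τ = F r = (24.6)(0.228) = 5.609 N·m.
α = τ/I = 5.609/0.1837 = 30.52 rad/s².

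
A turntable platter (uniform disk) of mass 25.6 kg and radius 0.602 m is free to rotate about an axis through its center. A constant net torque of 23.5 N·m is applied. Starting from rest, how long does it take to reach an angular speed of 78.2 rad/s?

I = ½MR² = (1/2)(25.6)(0.602)² = 4.639 kg·m².
α = τ/I = 23.5/4.639 = 5.066 rad/s².
ω = αt ⇒ t = ω/α = 78.2/5.066 = 15.44 s.

t ≈ 15.4 s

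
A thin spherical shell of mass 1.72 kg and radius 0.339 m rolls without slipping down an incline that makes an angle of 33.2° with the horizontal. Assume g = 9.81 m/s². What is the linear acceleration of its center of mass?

a ≈ 3.22 m/s²

Translation along the incline: Mg sinθ − f = Ma.
Rotation about the center: fR = Iα with I = (2/3)MR². No-slip gives a = αR, so f = (I/R²)a = (2/3)M a.
Substituting: Mg sinθ = (1 + 0.6667)Ma, so a = g sinθ/(1 + 0.6667) = (9.81) sin 33.2° / 1.667 = 3.223 m/s².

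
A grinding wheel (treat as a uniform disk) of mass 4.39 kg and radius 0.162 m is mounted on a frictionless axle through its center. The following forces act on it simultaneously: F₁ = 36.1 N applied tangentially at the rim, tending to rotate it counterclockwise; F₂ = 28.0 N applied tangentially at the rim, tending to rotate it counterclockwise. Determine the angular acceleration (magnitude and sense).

α ≈ 180 rad/s², counterclockwise

I = ½MR² = (1/2)(4.39)(0.162)² = 0.05761 kg·m².
Taking counterclockwise as positive: τ₁ = +(36.1)(0.162) = +5.848 N·m; τ₂ = +(28.0)(0.162) = +4.536 N·m.
Net torque τ = 10.38 N·m.
α = τ/I = 10.38/0.05761 = 180.3 rad/s².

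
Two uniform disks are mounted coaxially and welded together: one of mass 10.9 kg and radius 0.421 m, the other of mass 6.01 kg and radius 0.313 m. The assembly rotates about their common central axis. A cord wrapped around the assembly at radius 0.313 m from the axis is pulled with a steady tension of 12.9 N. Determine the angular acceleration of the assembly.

I = ½M₁R₁² + ½M₂R₂² = ½(10.9)(0.421)² + ½(6.01)(0.313)² = 1.260 kg·m².
τ = F r = (12.9)(0.313) = 4.038 N·m.
α = τ/I = 4.038/1.260 = 3.204 rad/s².

α ≈ 3.20 rad/s²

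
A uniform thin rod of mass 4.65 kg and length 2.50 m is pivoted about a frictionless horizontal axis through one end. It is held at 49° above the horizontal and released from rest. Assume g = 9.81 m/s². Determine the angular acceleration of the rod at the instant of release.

About the pivot, I = (1/3)ML² = (1/3)(4.65)(2.50)² = 9.688 kg·m².
The weight acts at the center, a distance L/2 = 1.250 m from the pivot; τ = Mg(L/2) cos 49° = 37.41 N·m.
α = τ/I = 37.41/9.688 = 3.862 rad/s².
(Equivalently α = (3g/(2L)) cos 49° = 3.862 rad/s².)

α ≈ 3.86 rad/s²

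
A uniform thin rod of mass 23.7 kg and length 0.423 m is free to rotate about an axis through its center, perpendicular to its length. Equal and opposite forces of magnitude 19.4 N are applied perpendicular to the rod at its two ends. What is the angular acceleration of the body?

α ≈ 23.2 rad/s²

I = (1/12)ML² = (1/12)(23.7)(0.423)² = 0.3534 kg·m².
The couple gives τ = F·(L/2) + F·(L/2) = F L = (19.4)(0.423) = 8.206 N·m.
From τ = Iα: α = 8.206/0.3534 = 23.22 rad/s².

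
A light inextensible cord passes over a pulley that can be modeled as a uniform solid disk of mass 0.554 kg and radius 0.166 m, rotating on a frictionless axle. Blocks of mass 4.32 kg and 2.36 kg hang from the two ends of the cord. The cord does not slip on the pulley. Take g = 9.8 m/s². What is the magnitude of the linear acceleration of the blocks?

a ≈ 2.76 m/s²

I = ½MR² = (1/2)(0.554)(0.166)² = 0.007633 kg·m².
Heavier block: m₁g − T₁ = m₁a. Lighter block: T₂ − m₂g = m₂a.
Pulley: (T₁ − T₂)R = Iα = I(a/R), so T₁ − T₂ = (I/R²)a = (1/2)M_p a = 0.2770·a.
Adding the three: (m₁ − m₂)g = (m₁ + m₂ + 0.2770)a, so a = (4.32 − 2.36)(9.8)/(4.32 + 2.36 + 0.2770) = 2.761 m/s².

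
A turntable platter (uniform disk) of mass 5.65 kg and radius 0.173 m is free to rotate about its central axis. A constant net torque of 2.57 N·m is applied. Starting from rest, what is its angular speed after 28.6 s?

I = ½MR² = (1/2)(5.65)(0.173)² = 0.08455 kg·m².
α = τ/I = 2.57/0.08455 = 30.40 rad/s².
ω = ω₀ + αt = 0 + (30.40)(28.6) = 869.3 rad/s.

ω ≈ 869 rad/s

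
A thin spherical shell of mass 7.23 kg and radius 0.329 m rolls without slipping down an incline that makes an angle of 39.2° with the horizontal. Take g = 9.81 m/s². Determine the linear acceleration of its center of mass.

a ≈ 3.72 m/s²

Translation along the incline: Mg sinθ − f = Ma.
Rotation about the center: fR = Iα with I = (2/3)MR². No-slip gives a = αR, so f = (I/R²)a = (2/3)M a.
Substituting: Mg sinθ = (1 + 0.6667)Ma, so a = g sinθ/(1 + 0.6667) = (9.81) sin 39.2° / 1.667 = 3.720 m/s².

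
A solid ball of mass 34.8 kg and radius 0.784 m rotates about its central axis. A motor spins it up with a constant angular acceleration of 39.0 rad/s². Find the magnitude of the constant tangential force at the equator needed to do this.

F ≈ 426 N

I = (2/5)MR² = (2/5)(34.8)(0.784)² = 8.556 kg·m².
The required torque is τ = Iα = (8.556)(39.00) = 333.7 N·m.
A tangential force at the equator gives τ = FR, so F = τ/R = 333.7/0.784 = 425.6 N.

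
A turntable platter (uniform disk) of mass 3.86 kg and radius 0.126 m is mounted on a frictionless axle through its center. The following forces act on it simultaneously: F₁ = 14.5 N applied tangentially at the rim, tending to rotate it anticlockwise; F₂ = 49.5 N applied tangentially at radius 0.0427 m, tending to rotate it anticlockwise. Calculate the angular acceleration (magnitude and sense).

α ≈ 129 rad/s², anticlockwise

I = ½MR² = (1/2)(3.86)(0.126)² = 0.03064 kg·m².
Taking anticlockwise as positive: τ₁ = +(14.5)(0.126) = +1.827 N·m; τ₂ = +(49.5)(0.0427) = +2.114 N·m.
Net torque τ = 3.941 N·m.
α = τ/I = 3.941/0.03064 = 128.6 rad/s².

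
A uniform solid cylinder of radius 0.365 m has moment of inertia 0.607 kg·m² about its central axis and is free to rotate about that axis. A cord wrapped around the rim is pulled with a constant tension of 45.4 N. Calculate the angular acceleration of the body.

α ≈ 27.3 rad/s²

τ = F R = (45.4)(0.365) = 16.57 N·m.
From τ = Iα: α = 16.57/0.6070 = 27.30 rad/s².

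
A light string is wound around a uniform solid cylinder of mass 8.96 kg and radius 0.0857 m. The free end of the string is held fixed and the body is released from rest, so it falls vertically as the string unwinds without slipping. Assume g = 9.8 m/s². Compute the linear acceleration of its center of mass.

Translation: Mg − T = Ma. Rotation about the center: TR = Iα with I = ½MR².
With a = αR: T = (I/R²)a = (1/2)M a, so Mg = (1 + 0.5000)Ma.
a = g/(1 + 0.5000) = 9.8/1.500 = 6.533 m/s².

a ≈ 6.53 m/s²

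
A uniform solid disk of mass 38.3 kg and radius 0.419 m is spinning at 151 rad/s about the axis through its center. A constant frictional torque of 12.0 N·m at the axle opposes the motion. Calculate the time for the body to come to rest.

t ≈ 42.3 s

I = ½MR² = (1/2)(38.3)(0.419)² = 3.362 kg·m².
The net torque has magnitude 12.0 N·m, opposing ω.
|α| = τ/I = 12.00/3.362 = 3.569 rad/s² (deceleration).
0 = ω₀ − |α|t ⇒ t = ω₀/|α| = 151/3.569 = 42.31 s.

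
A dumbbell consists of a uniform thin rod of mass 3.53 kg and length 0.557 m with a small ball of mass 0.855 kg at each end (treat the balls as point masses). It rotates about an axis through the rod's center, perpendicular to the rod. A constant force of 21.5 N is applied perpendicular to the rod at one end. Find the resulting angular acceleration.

I_rod = (1/12)ML² = (1/12)(3.53)(0.557)² = 0.09126 kg·m².
I_balls = 2·m·(L/2)² = 2(0.855)(0.2785)² = 0.1326 kg·m².
Total I = 0.2239 kg·m².
τ = F·(L/2) = (21.5)(0.279) = 5.988 N·m.
α = τ/I = 5.988/0.2239 = 26.74 rad/s².

α ≈ 26.7 rad/s²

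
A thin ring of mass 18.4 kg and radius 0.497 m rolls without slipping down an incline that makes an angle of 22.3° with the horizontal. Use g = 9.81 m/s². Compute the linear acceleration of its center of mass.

Translation along the incline: Mg sinθ − f = Ma.
Rotation about the center: fR = Iα with I = MR². No-slip gives a = αR, so f = (I/R²)a = M a.
Substituting: Mg sinθ = (1 + 1.000)Ma, so a = g sinθ/(1 + 1.000) = (9.81) sin 22.3° / 2.000 = 1.861 m/s².

a ≈ 1.86 m/s²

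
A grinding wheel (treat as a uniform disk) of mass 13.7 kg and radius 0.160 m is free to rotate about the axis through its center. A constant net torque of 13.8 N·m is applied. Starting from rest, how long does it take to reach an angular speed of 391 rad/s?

t ≈ 4.97 s

I = ½MR² = (1/2)(13.7)(0.160)² = 0.1754 kg·m².
α = τ/I = 13.8/0.1754 = 78.70 rad/s².
ω = αt ⇒ t = ω/α = 391/78.70 = 4.969 s.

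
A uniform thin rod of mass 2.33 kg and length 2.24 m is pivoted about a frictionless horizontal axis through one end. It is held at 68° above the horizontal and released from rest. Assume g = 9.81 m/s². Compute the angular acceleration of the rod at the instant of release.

About the pivot, I = (1/3)ML² = (1/3)(2.33)(2.24)² = 3.897 kg·m².
The weight acts at the center, a distance L/2 = 1.120 m from the pivot; τ = Mg(L/2) cos 68° = 9.590 N·m.
α = τ/I = 9.590/3.897 = 2.461 rad/s².
(Equivalently α = (3g/(2L)) cos 68° = 2.461 rad/s².)

α ≈ 2.46 rad/s²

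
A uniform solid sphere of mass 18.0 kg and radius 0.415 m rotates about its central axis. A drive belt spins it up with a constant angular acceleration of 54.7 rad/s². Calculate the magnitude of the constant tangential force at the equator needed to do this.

I = (2/5)MR² = (2/5)(18.0)(0.415)² = 1.240 kg·m².
The required torque is τ = Iα = (1.240)(54.70) = 67.83 N·m.
A tangential force at the equator gives τ = FR, so F = τ/R = 67.83/0.415 = 163.4 N.

F ≈ 163 N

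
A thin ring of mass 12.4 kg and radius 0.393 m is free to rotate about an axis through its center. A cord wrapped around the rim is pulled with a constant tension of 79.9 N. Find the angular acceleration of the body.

α ≈ 16.4 rad/s²

I = MR² = (12.4)(0.393)² = 1.915 kg·m².
τ = F R = (79.9)(0.393) = 31.40 N·m.
From τ = Iα: α = 31.40/1.915 = 16.40 rad/s².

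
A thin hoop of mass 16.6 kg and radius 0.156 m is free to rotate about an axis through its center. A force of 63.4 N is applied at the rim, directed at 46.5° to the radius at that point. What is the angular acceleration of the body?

I = MR² = (16.6)(0.156)² = 0.4040 kg·m².
Only the tangential component produces torque: τ = F R sinθ = (63.4)(0.156) sin 46.5° = 7.174 N·m.
From τ = Iα: α = 7.174/0.4040 = 17.76 rad/s².

α ≈ 17.8 rad/s²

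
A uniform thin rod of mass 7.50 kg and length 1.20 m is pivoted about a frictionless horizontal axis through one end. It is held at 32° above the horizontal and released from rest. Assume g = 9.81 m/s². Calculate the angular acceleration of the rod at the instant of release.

α ≈ 10.4 rad/s²

About the pivot, I = (1/3)ML² = (1/3)(7.50)(1.20)² = 3.600 kg·m².
The weight acts at the center, a distance L/2 = 0.6000 m from the pivot; τ = Mg(L/2) cos 32° = 37.44 N·m.
α = τ/I = 37.44/3.600 = 10.40 rad/s².
(Equivalently α = (3g/(2L)) cos 32° = 10.40 rad/s².)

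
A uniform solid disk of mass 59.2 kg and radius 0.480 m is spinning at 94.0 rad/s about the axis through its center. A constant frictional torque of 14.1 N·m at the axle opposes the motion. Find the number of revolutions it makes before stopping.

I = ½MR² = (1/2)(59.2)(0.480)² = 6.820 kg·m².
The net torque has magnitude 14.1 N·m, opposing ω.
|α| = τ/I = 14.10/6.820 = 2.067 rad/s² (deceleration).
ω² = ω₀² − 2|α|θ with ω = 0 ⇒ θ = ω₀²/(2|α|) = 2137 rad = 340.1 rev.

≈ 340 revolutions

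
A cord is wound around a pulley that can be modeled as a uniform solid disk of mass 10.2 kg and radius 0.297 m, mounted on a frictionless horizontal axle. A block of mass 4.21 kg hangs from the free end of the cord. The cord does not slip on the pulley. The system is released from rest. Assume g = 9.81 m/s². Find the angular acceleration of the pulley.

I = ½MR² = (1/2)(10.2)(0.297)² = 0.4499 kg·m².
Block: mg − T = ma. Pulley: TR = Iα. No-slip: a = αR, so T = (I/R²)a = 5.100·a.
Then mg = (m + 5.100)a, so a = (4.21)(9.81)/(4.21 + 5.100) = 4.436 m/s².
α = a/R = 4.436/0.297 = 14.94 rad/s².

α ≈ 14.9 rad/s²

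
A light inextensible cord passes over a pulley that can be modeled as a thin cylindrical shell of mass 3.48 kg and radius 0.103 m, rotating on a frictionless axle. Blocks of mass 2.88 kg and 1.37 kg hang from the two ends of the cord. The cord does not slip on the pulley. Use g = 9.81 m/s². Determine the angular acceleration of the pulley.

I = MR² = (3.48)(0.103)² = 0.03692 kg·m².
Heavier block: m₁g − T₁ = m₁a. Lighter block: T₂ − m₂g = m₂a.
Pulley: (T₁ − T₂)R = Iα = I(a/R), so T₁ − T₂ = (I/R²)a = 1·M_p a = 3.480·a.
Adding the three: (m₁ − m₂)g = (m₁ + m₂ + 3.480)a, so a = (2.88 − 1.37)(9.81)/(2.88 + 1.37 + 3.480) = 1.916 m/s².
α = a/R = 1.916/0.103 = 18.60 rad/s².

α ≈ 18.6 rad/s²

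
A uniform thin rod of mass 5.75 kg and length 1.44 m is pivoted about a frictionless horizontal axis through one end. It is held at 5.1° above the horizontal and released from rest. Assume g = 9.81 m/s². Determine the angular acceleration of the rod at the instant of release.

α ≈ 10.2 rad/s²

About the pivot, I = (1/3)ML² = (1/3)(5.75)(1.44)² = 3.974 kg·m².
The weight acts at the center, a distance L/2 = 0.7200 m from the pivot; τ = Mg(L/2) cos 5.1° = 40.45 N·m.
α = τ/I = 40.45/3.974 = 10.18 rad/s².
(Equivalently α = (3g/(2L)) cos 5.1° = 10.18 rad/s².)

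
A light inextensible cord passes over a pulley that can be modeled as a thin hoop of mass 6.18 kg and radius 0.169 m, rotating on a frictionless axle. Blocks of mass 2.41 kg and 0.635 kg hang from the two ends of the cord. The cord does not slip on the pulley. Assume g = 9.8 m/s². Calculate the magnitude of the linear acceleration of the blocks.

a ≈ 1.89 m/s²

I = MR² = (6.18)(0.169)² = 0.1765 kg·m².
Heavier block: m₁g − T₁ = m₁a. Lighter block: T₂ − m₂g = m₂a.
Pulley: (T₁ − T₂)R = Iα = I(a/R), so T₁ − T₂ = (I/R²)a = 1·M_p a = 6.180·a.
Adding the three: (m₁ − m₂)g = (m₁ + m₂ + 6.180)a, so a = (2.41 − 0.635)(9.8)/(2.41 + 0.635 + 6.180) = 1.886 m/s².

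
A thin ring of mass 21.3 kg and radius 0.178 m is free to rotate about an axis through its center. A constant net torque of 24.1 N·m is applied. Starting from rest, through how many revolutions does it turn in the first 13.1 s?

I = MR² = (21.3)(0.178)² = 0.6749 kg·m².
α = τ/I = 24.1/0.6749 = 35.71 rad/s².
θ = ½αt² = ½(35.71)(13.1)² = 3064 rad.
Revolutions = θ/(2π) = 487.7.

≈ 488 revolutions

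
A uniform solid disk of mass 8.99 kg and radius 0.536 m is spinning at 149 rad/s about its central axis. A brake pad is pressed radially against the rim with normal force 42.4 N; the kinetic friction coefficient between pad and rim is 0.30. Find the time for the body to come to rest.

I = ½MR² = (1/2)(8.99)(0.536)² = 1.291 kg·m².
Friction force f = μN = (0.30)(42.4) = 12.72 N at the rim; torque magnitude τ = fR = 6.818 N·m, opposing ω.
|α| = τ/I = 6.818/1.291 = 5.279 rad/s² (deceleration).
0 = ω₀ − |α|t ⇒ t = ω₀/|α| = 149/5.279 = 28.22 s.

t ≈ 28.2 s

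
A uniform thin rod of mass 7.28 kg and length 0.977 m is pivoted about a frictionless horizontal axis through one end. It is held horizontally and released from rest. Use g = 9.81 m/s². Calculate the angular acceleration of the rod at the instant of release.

α ≈ 15.1 rad/s²

About the pivot, I = (1/3)ML² = (1/3)(7.28)(0.977)² = 2.316 kg·m².
The weight acts at the center, a distance L/2 = 0.4885 m from the pivot; τ = Mg(L/2) = 34.89 N·m.
α = τ/I = 34.89/2.316 = 15.06 rad/s².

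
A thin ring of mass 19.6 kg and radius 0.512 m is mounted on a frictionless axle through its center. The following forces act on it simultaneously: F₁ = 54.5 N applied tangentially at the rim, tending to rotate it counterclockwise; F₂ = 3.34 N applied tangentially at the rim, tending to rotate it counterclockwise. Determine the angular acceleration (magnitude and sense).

I = MR² = (19.6)(0.512)² = 5.138 kg·m².
Taking counterclockwise as positive: τ₁ = +(54.5)(0.512) = +27.90 N·m; τ₂ = +(3.34)(0.512) = +1.710 N·m.
Net torque τ = 29.61 N·m.
α = τ/I = 29.61/5.138 = 5.764 rad/s².

α ≈ 5.76 rad/s², counterclockwise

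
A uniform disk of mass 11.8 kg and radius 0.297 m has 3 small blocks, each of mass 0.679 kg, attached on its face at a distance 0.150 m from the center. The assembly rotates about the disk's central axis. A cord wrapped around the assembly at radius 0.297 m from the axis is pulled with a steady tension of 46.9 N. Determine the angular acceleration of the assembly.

I_disk = ½MR² = ½(11.8)(0.297)² = 0.5204 kg·m².
I_blocks = 3·m·r² = 3(0.679)(0.150)² = 0.04583 kg·m².
Total I = 0.5663 kg·m².
τ = F r = (46.9)(0.297) = 13.93 N·m.
α = τ/I = 13.93/0.5663 = 24.60 rad/s².

α ≈ 24.6 rad/s²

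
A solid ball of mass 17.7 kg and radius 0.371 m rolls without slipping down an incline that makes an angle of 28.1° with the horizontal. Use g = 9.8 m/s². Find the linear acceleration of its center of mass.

Translation along the incline: Mg sinθ − f = Ma.
Rotation about the center: fR = Iα with I = (2/5)MR². No-slip gives a = αR, so f = (I/R²)a = (2/5)M a.
Substituting: Mg sinθ = (1 + 0.4000)Ma, so a = g sinθ/(1 + 0.4000) = (9.8) sin 28.1° / 1.400 = 3.297 m/s².

a ≈ 3.30 m/s²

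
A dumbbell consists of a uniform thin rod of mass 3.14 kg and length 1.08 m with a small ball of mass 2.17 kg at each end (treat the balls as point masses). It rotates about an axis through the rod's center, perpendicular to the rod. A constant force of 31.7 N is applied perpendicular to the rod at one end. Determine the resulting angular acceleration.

α ≈ 10.9 rad/s²

I_rod = (1/12)ML² = (1/12)(3.14)(1.08)² = 0.3052 kg·m².
I_balls = 2·m·(L/2)² = 2(2.17)(0.5400)² = 1.266 kg·m².
Total I = 1.571 kg·m².
τ = F·(L/2) = (31.7)(0.540) = 17.12 N·m.
α = τ/I = 17.12/1.571 = 10.90 rad/s².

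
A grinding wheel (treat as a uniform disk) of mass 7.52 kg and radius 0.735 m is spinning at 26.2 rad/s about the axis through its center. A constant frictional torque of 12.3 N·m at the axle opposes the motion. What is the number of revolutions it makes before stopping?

≈ 9.02 revolutions

I = ½MR² = (1/2)(7.52)(0.735)² = 2.031 kg·m².
The net torque has magnitude 12.3 N·m, opposing ω.
|α| = τ/I = 12.30/2.031 = 6.055 rad/s² (deceleration).
ω² = ω₀² − 2|α|θ with ω = 0 ⇒ θ = ω₀²/(2|α|) = 56.68 rad = 9.021 rev.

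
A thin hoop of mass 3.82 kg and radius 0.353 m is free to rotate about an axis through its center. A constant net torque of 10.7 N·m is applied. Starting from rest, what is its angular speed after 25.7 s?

ω ≈ 578 rad/s

I = MR² = (3.82)(0.353)² = 0.4760 kg·m².
α = τ/I = 10.7/0.4760 = 22.48 rad/s².
ω = ω₀ + αt = 0 + (22.48)(25.7) = 577.7 rad/s.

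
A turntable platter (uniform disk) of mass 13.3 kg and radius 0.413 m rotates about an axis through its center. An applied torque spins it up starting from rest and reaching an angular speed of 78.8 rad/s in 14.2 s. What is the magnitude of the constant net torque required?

I = ½MR² = (1/2)(13.3)(0.413)² = 1.134 kg·m².
α = Δω/Δt = (78.8 − 0)/14.2 = 5.549 rad/s².
τ = Iα = (1.134)(5.549) = 6.294 N·m.

τ ≈ 6.29 N·m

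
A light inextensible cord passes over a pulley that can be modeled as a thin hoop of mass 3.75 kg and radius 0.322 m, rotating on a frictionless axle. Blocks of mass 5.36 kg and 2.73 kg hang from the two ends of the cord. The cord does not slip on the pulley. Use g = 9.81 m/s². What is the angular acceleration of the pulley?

I = MR² = (3.75)(0.322)² = 0.3888 kg·m².
Heavier block: m₁g − T₁ = m₁a. Lighter block: T₂ − m₂g = m₂a.
Pulley: (T₁ − T₂)R = Iα = I(a/R), so T₁ − T₂ = (I/R²)a = 1·M_p a = 3.750·a.
Adding the three: (m₁ − m₂)g = (m₁ + m₂ + 3.750)a, so a = (5.36 − 2.73)(9.81)/(5.36 + 2.73 + 3.750) = 2.179 m/s².
α = a/R = 2.179/0.322 = 6.767 rad/s².

α ≈ 6.77 rad/s²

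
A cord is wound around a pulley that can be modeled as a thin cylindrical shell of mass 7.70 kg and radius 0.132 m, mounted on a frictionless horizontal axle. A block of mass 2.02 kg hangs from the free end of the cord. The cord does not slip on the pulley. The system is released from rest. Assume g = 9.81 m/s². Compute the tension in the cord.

T ≈ 15.7 N

I = MR² = (7.70)(0.132)² = 0.1342 kg·m².
Block: mg − T = ma. Pulley: TR = Iα. No-slip: a = αR, so T = (I/R²)a = 7.700·a.
Then mg = (m + 7.700)a, so a = (2.02)(9.81)/(2.02 + 7.700) = 2.039 m/s².
T = 7.700·a = 15.70 N.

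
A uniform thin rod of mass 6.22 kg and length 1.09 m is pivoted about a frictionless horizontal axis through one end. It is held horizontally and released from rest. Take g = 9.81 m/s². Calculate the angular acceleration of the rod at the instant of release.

α ≈ 13.5 rad/s²

About the pivot, I = (1/3)ML² = (1/3)(6.22)(1.09)² = 2.463 kg·m².
The weight acts at the center, a distance L/2 = 0.5450 m from the pivot; τ = Mg(L/2) = 33.25 N·m.
α = τ/I = 33.25/2.463 = 13.50 rad/s².
(Equivalently α = (3g/(2L)) = 13.50 rad/s².)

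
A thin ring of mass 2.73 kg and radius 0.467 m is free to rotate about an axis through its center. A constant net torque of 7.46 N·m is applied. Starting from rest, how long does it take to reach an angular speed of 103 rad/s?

t ≈ 8.22 s

I = MR² = (2.73)(0.467)² = 0.5954 kg·m².
α = τ/I = 7.46/0.5954 = 12.53 rad/s².
ω = αt ⇒ t = ω/α = 103/12.53 = 8.220 s.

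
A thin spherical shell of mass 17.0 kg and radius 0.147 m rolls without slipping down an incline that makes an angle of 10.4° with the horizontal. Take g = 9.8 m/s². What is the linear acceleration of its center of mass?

Translation along the incline: Mg sinθ − f = Ma.
Rotation about the center: fR = Iα with I = (2/3)MR². No-slip gives a = αR, so f = (I/R²)a = (2/3)M a.
Substituting: Mg sinθ = (1 + 0.6667)Ma, so a = g sinθ/(1 + 0.6667) = (9.8) sin 10.4° / 1.667 = 1.061 m/s².

a ≈ 1.06 m/s²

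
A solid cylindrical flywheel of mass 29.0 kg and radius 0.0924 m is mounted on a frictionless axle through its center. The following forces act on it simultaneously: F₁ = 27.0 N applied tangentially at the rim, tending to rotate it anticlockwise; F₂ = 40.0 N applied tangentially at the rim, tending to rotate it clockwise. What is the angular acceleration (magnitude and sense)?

I = ½MR² = (1/2)(29.0)(0.0924)² = 0.1238 kg·m².
Taking anticlockwise as positive: τ₁ = +(27.0)(0.0924) = +2.495 N·m; τ₂ = −(40.0)(0.0924) = −3.696 N·m.
Net torque τ = -1.201 N·m.
α = τ/I = -1.201/0.1238 = -9.703 rad/s².

α ≈ 9.70 rad/s², clockwise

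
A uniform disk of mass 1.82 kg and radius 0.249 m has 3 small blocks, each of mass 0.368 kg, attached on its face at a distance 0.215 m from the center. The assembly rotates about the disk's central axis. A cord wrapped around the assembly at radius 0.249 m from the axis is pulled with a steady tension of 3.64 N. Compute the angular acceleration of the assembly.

I_disk = ½MR² = ½(1.82)(0.249)² = 0.05642 kg·m².
I_blocks = 3·m·r² = 3(0.368)(0.215)² = 0.05103 kg·m².
Total I = 0.1075 kg·m².
τ = F r = (3.64)(0.249) = 0.9064 N·m.
α = τ/I = 0.9064/0.1075 = 8.435 rad/s².

α ≈ 8.43 rad/s²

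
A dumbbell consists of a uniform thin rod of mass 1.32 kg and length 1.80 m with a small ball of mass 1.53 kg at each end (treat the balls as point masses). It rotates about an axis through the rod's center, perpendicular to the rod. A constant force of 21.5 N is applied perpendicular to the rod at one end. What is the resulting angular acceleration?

I_rod = (1/12)ML² = (1/12)(1.32)(1.80)² = 0.3564 kg·m².
I_balls = 2·m·(L/2)² = 2(1.53)(0.9000)² = 2.479 kg·m².
Total I = 2.835 kg·m².
τ = F·(L/2) = (21.5)(0.900) = 19.35 N·m.
α = τ/I = 19.35/2.835 = 6.825 rad/s².

α ≈ 6.83 rad/s²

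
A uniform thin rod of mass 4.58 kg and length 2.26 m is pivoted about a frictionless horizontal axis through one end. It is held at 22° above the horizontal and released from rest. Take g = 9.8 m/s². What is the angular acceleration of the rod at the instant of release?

α ≈ 6.03 rad/s²

About the pivot, I = (1/3)ML² = (1/3)(4.58)(2.26)² = 7.798 kg·m².
The weight acts at the center, a distance L/2 = 1.130 m from the pivot; τ = Mg(L/2) cos 22° = 47.03 N·m.
α = τ/I = 47.03/7.798 = 6.031 rad/s².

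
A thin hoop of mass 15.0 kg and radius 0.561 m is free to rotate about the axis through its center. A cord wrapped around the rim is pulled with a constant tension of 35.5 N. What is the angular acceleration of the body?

α ≈ 4.22 rad/s²

I = MR² = (15.0)(0.561)² = 4.721 kg·m².
τ = F R = (35.5)(0.561) = 19.92 N·m.
From τ = Iα: α = 19.92/4.721 = 4.219 rad/s².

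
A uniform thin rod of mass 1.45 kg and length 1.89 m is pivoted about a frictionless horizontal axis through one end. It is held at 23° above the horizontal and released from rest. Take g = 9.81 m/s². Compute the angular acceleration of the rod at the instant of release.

α ≈ 7.17 rad/s²

About the pivot, I = (1/3)ML² = (1/3)(1.45)(1.89)² = 1.727 kg·m².
The weight acts at the center, a distance L/2 = 0.9450 m from the pivot; τ = Mg(L/2) cos 23° = 12.37 N·m.
α = τ/I = 12.37/1.727 = 7.167 rad/s².
(Equivalently α = (3g/(2L)) cos 23° = 7.167 rad/s².)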